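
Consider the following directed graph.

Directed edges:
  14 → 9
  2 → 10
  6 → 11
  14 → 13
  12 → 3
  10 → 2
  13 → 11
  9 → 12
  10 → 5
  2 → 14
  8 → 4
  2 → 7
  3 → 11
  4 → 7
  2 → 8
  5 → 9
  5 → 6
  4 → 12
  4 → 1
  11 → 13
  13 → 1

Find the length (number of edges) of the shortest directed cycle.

For each vertex v, BFS finds the shortest path from v back to v.
The shortest such closed walk is 2 → 10 → 2, length 2.

2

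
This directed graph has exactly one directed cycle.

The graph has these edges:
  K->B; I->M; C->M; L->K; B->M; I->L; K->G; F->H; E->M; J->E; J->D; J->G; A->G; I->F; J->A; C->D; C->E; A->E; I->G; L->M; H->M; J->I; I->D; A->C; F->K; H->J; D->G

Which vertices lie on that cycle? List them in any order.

DFS with gray/black marking from F:
F gray
  H gray
    M gray
    M black
    J gray
      D gray
        G gray
        G black
      D black
      J→G: G black — skip
      I gray
        I→M: M black — skip
        I→G: G black — skip
        I→D: D black — skip
        L gray
          K gray
            K→G: G black — skip
            B gray
              B→M: M black — skip
            B black
          K black
          L→M: M black — skip
        L black
        I→F: F is gray → back edge
Back edge closes the cycle F → H → J → I → F; its vertices are {F, H, I, J}.

F, H, I, J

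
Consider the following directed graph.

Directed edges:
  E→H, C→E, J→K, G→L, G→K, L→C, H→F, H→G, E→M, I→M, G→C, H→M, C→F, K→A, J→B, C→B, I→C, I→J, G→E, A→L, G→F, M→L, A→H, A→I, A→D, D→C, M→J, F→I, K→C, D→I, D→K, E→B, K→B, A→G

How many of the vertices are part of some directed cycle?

A vertex is on a directed cycle iff it belongs to a strongly connected component of size ≥ 2 (or has a self-loop).
The vertices on cycles are {A, C, D, E, F, G, H, I, J, K, L, M} — 12 in total.

12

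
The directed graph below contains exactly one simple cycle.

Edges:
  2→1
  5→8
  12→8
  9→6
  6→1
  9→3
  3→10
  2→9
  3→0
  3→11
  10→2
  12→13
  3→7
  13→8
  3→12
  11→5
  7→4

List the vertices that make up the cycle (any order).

2, 3, 9, 10

DFS with gray/black marking from 9:
9 gray
  3 gray
    11 gray
      5 gray
        8 gray
        8 black
      5 black
    11 black
    7 gray
      4 gray
      4 black
    7 black
    10 gray
      2 gray
        2→9: 9 is gray → back edge
Back edge closes the cycle 9 → 3 → 10 → 2 → 9; its vertices are {2, 3, 9, 10}.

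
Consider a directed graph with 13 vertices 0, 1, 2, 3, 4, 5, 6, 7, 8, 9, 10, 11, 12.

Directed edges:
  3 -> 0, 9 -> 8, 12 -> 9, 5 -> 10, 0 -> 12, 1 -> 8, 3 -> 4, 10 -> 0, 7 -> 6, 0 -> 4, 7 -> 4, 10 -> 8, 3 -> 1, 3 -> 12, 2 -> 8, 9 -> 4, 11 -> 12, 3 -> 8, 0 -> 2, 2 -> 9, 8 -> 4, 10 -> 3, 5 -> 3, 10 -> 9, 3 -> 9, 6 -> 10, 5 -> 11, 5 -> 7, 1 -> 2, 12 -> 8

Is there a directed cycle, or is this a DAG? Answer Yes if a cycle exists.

No

DFS with white/gray/black marking, starting from 10:
10 gray
  0 gray
    12 gray
      9 gray
        8 gray
          4 gray
          4 black
        8 black
        9→4: 4 black — skip
      9 black
      12→8: 8 black — skip
    12 black
    0→4: 4 black — skip
    2 gray
      2→9: 9 black — skip
      2→8: 8 black — skip
    2 black
  0 black
  3 gray
    1 gray
      1→2: 2 black — skip
      1→8: 8 black — skip
    1 black
    3→4: 4 black — skip
    3→12: 12 black — skip
    3→8: 8 black — skip
    3→0: 0 black — skip
    3→9: 9 black — skip
  3 black
  10→8: 8 black — skip
  10→9: 9 black — skip
10 black
5 gray
  11 gray
    11→12: 12 black — skip
  11 black
  5→10: 10 black — skip
  7 gray
    7→4: 4 black — skip
    6 gray
      6→10: 10 black — skip
    6 black
  7 black
  5→3: 3 black — skip
5 black
Every edge goes to a white or black vertex — no back edge, so the graph is acyclic.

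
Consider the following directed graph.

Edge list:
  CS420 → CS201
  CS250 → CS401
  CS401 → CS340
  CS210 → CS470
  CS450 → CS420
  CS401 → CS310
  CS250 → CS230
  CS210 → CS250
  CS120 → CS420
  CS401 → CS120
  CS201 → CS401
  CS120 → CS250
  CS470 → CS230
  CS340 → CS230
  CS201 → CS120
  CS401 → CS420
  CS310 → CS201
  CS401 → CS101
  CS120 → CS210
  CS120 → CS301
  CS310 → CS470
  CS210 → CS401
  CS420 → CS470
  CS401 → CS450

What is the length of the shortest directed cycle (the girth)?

3

For each vertex v, BFS finds the shortest path from v back to v.
The shortest such closed walk is CS201 → CS401 → CS310 → CS201, length 3.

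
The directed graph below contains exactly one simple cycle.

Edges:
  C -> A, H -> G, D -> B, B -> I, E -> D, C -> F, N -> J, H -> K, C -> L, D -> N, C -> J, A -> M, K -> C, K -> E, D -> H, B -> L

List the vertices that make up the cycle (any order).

D, E, H, K

DFS with gray/black marking from D:
D gray
  B gray
    I gray
    I black
    L gray
    L black
  B black
  H gray
    K gray
      E gray
        E→D: D is gray → back edge
Back edge closes the cycle D → H → K → E → D; its vertices are {D, E, H, K}.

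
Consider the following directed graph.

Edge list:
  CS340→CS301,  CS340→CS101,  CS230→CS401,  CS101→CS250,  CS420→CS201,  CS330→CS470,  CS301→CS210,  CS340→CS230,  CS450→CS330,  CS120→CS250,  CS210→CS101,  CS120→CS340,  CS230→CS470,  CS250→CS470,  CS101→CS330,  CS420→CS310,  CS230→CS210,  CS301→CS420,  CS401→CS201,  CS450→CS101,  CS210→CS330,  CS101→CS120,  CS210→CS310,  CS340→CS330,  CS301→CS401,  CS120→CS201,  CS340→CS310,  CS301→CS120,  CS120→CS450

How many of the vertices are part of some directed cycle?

A vertex is on a directed cycle iff it belongs to a strongly connected component of size ≥ 2 (or has a self-loop).
The vertices on cycles are {CS101, CS120, CS210, CS230, CS301, CS340, CS450} — 7 in total.

7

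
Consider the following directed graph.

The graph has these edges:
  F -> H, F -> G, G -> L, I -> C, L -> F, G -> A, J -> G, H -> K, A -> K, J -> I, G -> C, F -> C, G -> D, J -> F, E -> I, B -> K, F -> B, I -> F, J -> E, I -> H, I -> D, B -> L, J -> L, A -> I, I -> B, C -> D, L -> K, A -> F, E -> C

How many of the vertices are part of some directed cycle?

A vertex is on a directed cycle iff it belongs to a strongly connected component of size ≥ 2 (or has a self-loop).
The vertices on cycles are {A, B, F, G, I, L} — 6 in total.

6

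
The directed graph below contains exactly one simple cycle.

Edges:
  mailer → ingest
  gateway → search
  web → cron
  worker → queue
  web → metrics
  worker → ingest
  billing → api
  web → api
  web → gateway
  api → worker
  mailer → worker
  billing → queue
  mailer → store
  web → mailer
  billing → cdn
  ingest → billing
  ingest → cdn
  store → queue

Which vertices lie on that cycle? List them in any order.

DFS with gray/black marking from ingest:
ingest gray
  cdn gray
  cdn black
  billing gray
    api gray
      worker gray
        queue gray
        queue black
        worker→ingest: ingest is gray → back edge
Back edge closes the cycle ingest → billing → api → worker → ingest; its vertices are {api, ingest, worker, billing}.

api, ingest, worker, billing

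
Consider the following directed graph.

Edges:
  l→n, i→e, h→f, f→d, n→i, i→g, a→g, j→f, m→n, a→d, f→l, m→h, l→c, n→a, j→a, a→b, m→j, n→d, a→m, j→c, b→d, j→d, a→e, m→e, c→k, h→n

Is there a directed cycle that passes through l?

Yes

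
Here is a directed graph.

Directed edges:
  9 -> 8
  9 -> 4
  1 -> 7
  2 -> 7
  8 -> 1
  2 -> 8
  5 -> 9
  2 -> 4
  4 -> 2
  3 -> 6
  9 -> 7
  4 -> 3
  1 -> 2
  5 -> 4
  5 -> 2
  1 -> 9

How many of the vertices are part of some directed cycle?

A vertex is on a directed cycle iff it belongs to a strongly connected component of size ≥ 2 (or has a self-loop).
The vertices on cycles are {1, 2, 4, 8, 9} — 5 in total.

5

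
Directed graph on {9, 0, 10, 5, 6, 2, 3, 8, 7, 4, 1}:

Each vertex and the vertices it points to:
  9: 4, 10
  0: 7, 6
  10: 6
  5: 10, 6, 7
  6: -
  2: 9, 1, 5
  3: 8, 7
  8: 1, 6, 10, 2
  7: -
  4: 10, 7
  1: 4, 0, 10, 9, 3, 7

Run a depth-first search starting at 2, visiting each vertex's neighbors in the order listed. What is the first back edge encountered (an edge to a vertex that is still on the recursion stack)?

8→1

DFS from 2 (visiting each vertex's neighbors in the order listed); mark gray on enter, black on exit:
2 gray
  9 gray
    4 gray
      10 gray
        6 gray
        6 black
      10 black
      7 gray
      7 black
    4 black
    9→10: 10 black — skip
  9 black
  1 gray
    1→4: 4 black — skip
    0 gray
      0→7: 7 black — skip
      0→6: 6 black — skip
    0 black
    1→10: 10 black — skip
    1→9: 9 black — skip
    3 gray
      8 gray
        8→1: 1 is gray → back edge
First back edge: 8 → 1.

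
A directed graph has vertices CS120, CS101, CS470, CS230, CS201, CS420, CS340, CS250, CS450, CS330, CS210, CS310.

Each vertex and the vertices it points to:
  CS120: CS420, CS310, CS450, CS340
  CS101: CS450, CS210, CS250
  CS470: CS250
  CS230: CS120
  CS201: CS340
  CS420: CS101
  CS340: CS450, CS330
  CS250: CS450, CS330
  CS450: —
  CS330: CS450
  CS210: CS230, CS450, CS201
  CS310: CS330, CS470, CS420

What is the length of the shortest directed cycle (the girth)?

For each vertex v, BFS finds the shortest path from v back to v.
The shortest such closed walk is CS230 → CS120 → CS420 → CS101 → CS210 → CS230, length 5.

5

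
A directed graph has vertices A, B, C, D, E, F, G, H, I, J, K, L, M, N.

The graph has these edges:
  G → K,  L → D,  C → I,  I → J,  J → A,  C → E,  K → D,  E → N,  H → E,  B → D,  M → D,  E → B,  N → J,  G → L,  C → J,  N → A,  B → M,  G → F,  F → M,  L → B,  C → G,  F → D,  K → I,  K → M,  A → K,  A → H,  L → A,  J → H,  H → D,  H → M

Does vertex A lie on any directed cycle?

Yes

A is on a cycle iff A can reach itself via ≥1 edge.
A → H → E → N → A — yes.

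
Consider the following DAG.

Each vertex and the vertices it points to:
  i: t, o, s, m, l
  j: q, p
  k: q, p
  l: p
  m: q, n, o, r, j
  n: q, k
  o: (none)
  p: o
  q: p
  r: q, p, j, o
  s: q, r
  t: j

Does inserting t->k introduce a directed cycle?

No

Adding t→k creates a cycle iff k can already reach t.
Explore from k: no path reaches t. The graph stays acyclic.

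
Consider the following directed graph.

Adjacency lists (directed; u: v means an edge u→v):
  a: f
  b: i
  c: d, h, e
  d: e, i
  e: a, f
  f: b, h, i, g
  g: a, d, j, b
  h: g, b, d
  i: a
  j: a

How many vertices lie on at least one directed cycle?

9

A vertex is on a directed cycle iff it belongs to a strongly connected component of size ≥ 2 (or has a self-loop).
The vertices on cycles are {a, b, d, e, f, g, h, i, j} — 9 in total.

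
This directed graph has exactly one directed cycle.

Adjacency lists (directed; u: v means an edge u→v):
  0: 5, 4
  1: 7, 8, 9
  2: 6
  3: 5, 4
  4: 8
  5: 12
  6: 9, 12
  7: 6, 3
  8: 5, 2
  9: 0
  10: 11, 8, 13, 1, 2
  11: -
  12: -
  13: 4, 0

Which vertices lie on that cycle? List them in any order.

0, 2, 4, 6, 8, 9

DFS with gray/black marking from 8:
8 gray
  5 gray
    12 gray
    12 black
  5 black
  2 gray
    6 gray
      9 gray
        0 gray
          0→5: 5 black — skip
          4 gray
            4→8: 8 is gray → back edge
Back edge closes the cycle 8 → 2 → 6 → 9 → 0 → 4 → 8; its vertices are {0, 2, 4, 6, 8, 9}.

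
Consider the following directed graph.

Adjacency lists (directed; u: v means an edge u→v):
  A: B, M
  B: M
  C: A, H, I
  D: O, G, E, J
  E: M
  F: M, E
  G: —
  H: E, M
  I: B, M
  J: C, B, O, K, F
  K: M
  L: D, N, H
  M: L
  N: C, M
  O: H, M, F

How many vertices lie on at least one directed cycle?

14

A vertex is on a directed cycle iff it belongs to a strongly connected component of size ≥ 2 (or has a self-loop).
The vertices on cycles are {A, B, C, D, E, F, H, I, J, K, L, M, N, O} — 14 in total.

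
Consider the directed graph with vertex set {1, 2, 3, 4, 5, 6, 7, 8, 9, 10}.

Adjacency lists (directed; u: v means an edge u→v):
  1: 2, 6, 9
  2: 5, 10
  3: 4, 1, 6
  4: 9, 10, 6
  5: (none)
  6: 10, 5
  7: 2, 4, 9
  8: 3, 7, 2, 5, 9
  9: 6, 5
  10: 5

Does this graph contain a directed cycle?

DFS with white/gray/black marking, starting from 10:
10 gray
  5 gray
  5 black
10 black
1 gray
  2 gray
    2→5: 5 black — skip
    2→10: 10 black — skip
  2 black
  6 gray
    6→10: 10 black — skip
    6→5: 5 black — skip
  6 black
  9 gray
    9→6: 6 black — skip
    9→5: 5 black — skip
  9 black
1 black
3 gray
  4 gray
    4→9: 9 black — skip
    4→10: 10 black — skip
    4→6: 6 black — skip
  4 black
  3→1: 1 black — skip
  3→6: 6 black — skip
3 black
7 gray
  7→2: 2 black — skip
  7→4: 4 black — skip
  7→9: 9 black — skip
7 black
8 gray
  8→3: 3 black — skip
  8→7: 7 black — skip
  8→2: 2 black — skip
  8→5: 5 black — skip
  8→9: 9 black — skip
8 black
Every edge goes to a white or black vertex — no back edge, so the graph is acyclic.

No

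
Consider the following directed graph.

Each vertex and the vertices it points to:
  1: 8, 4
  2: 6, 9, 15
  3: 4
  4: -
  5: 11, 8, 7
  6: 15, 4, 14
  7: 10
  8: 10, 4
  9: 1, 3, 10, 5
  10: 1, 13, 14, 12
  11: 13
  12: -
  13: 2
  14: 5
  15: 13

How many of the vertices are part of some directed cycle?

12

A vertex is on a directed cycle iff it belongs to a strongly connected component of size ≥ 2 (or has a self-loop).
The vertices on cycles are {1, 2, 5, 6, 7, 8, 9, 10, 11, 13, 14, 15} — 12 in total.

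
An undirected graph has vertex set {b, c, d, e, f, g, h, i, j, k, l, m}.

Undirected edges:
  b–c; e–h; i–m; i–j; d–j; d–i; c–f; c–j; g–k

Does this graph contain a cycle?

DFS, tracking each vertex's parent; an edge to a visited non-parent vertex closes a cycle.
Start from j:
visit j (parent –)
  visit i (parent j)
    visit m (parent i)
      m–i: parent, skip
    i–j: parent, skip
    visit d (parent i)
      d–j: j visited and ≠ parent → cycle
Cycle: j – i – d – j.

Yes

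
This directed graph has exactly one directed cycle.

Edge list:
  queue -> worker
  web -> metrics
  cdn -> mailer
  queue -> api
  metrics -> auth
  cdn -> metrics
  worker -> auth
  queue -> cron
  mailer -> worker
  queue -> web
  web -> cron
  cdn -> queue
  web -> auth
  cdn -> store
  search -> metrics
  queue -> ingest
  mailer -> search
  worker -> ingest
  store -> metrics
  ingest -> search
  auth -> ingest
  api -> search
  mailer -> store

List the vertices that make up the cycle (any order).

auth, ingest, search, metrics

DFS with gray/black marking from ingest:
ingest gray
  search gray
    metrics gray
      auth gray
        auth→ingest: ingest is gray → back edge
Back edge closes the cycle ingest → search → metrics → auth → ingest; its vertices are {auth, ingest, search, metrics}.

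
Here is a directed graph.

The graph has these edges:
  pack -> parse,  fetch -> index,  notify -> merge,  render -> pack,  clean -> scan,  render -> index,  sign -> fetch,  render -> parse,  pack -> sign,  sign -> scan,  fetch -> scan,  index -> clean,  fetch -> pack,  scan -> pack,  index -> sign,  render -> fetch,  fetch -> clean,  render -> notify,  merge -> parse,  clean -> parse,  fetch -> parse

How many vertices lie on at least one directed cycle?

A vertex is on a directed cycle iff it belongs to a strongly connected component of size ≥ 2 (or has a self-loop).
The vertices on cycles are {pack, scan, sign, clean, fetch, index} — 6 in total.

6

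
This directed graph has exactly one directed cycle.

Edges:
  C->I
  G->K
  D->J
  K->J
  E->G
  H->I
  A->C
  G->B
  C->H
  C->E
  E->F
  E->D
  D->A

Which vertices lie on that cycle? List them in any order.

DFS with gray/black marking from E:
E gray
  D gray
    J gray
    J black
    A gray
      C gray
        I gray
        I black
        H gray
          H→I: I black — skip
        H black
        C→E: E is gray → back edge
Back edge closes the cycle E → D → A → C → E; its vertices are {A, C, D, E}.

A, C, D, E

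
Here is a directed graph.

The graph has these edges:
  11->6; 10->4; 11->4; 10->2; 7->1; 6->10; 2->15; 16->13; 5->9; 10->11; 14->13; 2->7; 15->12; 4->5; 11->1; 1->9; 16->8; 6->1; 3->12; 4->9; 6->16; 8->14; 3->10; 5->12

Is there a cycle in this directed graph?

Yes

DFS with white/gray/black marking, starting from 14:
14 gray
  13 gray
  13 black
14 black
11 gray
  1 gray
    9 gray
    9 black
  1 black
  4 gray
    4→9: 9 black — skip
    5 gray
      12 gray
      12 black
      5→9: 9 black — skip
    5 black
  4 black
  6 gray
    6→1: 1 black — skip
    10 gray
      2 gray
        7 gray
          7→1: 1 black — skip
        7 black
        15 gray
          15→12: 12 black — skip
        15 black
      2 black
      10→11: 11 is gray → back edge
Back edge found, so a cycle exists: 11 → 6 → 10 → 11.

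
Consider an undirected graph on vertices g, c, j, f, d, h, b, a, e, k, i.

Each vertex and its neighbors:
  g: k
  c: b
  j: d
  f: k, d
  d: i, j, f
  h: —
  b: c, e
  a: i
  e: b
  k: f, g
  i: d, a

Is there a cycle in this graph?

No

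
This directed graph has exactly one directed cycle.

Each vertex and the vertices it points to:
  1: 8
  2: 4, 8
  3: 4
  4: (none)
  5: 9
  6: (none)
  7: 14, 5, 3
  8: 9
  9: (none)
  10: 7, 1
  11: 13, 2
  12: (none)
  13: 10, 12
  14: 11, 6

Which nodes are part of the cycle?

7, 10, 11, 13, 14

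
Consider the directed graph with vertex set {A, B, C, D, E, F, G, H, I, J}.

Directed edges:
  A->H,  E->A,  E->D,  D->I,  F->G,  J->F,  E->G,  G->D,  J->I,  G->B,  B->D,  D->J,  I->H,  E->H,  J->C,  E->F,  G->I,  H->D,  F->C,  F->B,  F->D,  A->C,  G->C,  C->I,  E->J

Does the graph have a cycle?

Yes

DFS with white/gray/black marking, starting from G:
G gray
  C gray
    I gray
      H gray
        D gray
          J gray
            J→I: I is gray → back edge
Back edge found, so a cycle exists: I → H → D → J → I.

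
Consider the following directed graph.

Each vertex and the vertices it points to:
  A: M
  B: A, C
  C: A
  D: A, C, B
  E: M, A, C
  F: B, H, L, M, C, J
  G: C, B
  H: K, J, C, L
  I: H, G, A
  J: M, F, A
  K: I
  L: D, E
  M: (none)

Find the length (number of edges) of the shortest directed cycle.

For each vertex v, BFS finds the shortest path from v back to v.
The shortest such closed walk is J → F → J, length 2.

2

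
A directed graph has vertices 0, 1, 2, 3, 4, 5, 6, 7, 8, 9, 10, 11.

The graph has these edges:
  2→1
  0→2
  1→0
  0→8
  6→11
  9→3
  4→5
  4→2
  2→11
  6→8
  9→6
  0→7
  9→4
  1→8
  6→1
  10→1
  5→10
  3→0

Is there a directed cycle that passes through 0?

Yes

0 is on a cycle iff 0 can reach itself via ≥1 edge.
0 → 2 → 1 → 0 — yes.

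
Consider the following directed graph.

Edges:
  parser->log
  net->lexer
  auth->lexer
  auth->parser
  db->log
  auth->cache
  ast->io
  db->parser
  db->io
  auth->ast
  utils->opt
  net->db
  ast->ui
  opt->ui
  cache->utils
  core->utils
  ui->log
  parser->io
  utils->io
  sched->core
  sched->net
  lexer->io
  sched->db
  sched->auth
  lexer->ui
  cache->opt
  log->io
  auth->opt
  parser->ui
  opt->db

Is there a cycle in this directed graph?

DFS with white/gray/black marking, starting from opt:
opt gray
  ui gray
    log gray
      io gray
      io black
    log black
  ui black
  db gray
    parser gray
      parser→io: io black — skip
      parser→ui: ui black — skip
      parser→log: log black — skip
    parser black
    db→log: log black — skip
    db→io: io black — skip
  db black
opt black
auth gray
  auth→parser: parser black — skip
  auth→opt: opt black — skip
  lexer gray
    lexer→ui: ui black — skip
    lexer→io: io black — skip
  lexer black
  ast gray
    ast→io: io black — skip
    ast→ui: ui black — skip
  ast black
  cache gray
    utils gray
      utils→io: io black — skip
      utils→opt: opt black — skip
    utils black
    cache→opt: opt black — skip
  cache black
auth black
net gray
  net→db: db black — skip
  net→lexer: lexer black — skip
net black
sched gray
  sched→net: net black — skip
  core gray
    core→utils: utils black — skip
  core black
  sched→auth: auth black — skip
  sched→db: db black — skip
sched black
Every edge goes to a white or black vertex — no back edge, so the graph is acyclic.

No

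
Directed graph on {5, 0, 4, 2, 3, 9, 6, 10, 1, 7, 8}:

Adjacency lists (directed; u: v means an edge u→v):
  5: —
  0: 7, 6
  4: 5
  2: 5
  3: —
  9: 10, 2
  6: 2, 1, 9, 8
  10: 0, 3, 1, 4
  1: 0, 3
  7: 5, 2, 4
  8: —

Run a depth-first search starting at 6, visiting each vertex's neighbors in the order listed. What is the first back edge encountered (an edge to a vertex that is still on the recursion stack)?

DFS from 6 (visiting each vertex's neighbors in the order listed); mark gray on enter, black on exit:
6 gray
  2 gray
    5 gray
    5 black
  2 black
  1 gray
    0 gray
      7 gray
        7→5: 5 black — skip
        7→2: 2 black — skip
        4 gray
          4→5: 5 black — skip
        4 black
      7 black
      0→6: 6 is gray → back edge
First back edge: 0 → 6.

0→6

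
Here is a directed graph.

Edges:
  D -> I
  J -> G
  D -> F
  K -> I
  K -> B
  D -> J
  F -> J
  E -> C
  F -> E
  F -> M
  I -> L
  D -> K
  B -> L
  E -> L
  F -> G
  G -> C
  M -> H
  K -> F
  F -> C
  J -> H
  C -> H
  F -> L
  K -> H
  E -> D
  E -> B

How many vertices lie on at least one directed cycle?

4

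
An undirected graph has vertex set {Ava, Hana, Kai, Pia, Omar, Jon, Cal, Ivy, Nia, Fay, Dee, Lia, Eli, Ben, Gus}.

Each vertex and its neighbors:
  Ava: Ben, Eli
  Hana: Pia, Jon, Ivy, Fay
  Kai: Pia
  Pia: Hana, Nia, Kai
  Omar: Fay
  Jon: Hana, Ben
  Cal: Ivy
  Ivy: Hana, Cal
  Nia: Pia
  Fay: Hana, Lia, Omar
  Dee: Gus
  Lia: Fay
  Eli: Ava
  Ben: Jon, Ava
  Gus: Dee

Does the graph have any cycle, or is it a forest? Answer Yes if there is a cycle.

DFS, tracking each vertex's parent; an edge to a visited non-parent vertex closes a cycle.
Start from Hana:
visit Hana (parent –)
  visit Pia (parent Hana)
    Pia–Hana: parent, skip
    visit Nia (parent Pia)
      Nia–Pia: parent, skip
    visit Kai (parent Pia)
      Kai–Pia: parent, skip
  visit Jon (parent Hana)
    Jon–Hana: parent, skip
    visit Ben (parent Jon)
      Ben–Jon: parent, skip
      visit Ava (parent Ben)
        Ava–Ben: parent, skip
        visit Eli (parent Ava)
          Eli–Ava: parent, skip
  visit Ivy (parent Hana)
    Ivy–Hana: parent, skip
    visit Cal (parent Ivy)
      Cal–Ivy: parent, skip
  visit Fay (parent Hana)
    Fay–Hana: parent, skip
    visit Lia (parent Fay)
      Lia–Fay: parent, skip
    visit Omar (parent Fay)
      Omar–Fay: parent, skip
visit Dee (parent –)
  visit Gus (parent Dee)
    Gus–Dee: parent, skip
No non-parent visited neighbor found — the graph is a forest.

No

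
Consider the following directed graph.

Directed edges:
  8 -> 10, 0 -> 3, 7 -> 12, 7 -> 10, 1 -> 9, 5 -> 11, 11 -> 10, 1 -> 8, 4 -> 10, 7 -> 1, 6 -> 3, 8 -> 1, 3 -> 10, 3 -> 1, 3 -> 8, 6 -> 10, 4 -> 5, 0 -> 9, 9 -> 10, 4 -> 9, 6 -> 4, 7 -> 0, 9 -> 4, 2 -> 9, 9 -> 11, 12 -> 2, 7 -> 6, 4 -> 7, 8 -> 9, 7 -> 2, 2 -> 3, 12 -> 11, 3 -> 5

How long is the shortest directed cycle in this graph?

For each vertex v, BFS finds the shortest path from v back to v.
The shortest such closed walk is 4 → 9 → 4, length 2.

2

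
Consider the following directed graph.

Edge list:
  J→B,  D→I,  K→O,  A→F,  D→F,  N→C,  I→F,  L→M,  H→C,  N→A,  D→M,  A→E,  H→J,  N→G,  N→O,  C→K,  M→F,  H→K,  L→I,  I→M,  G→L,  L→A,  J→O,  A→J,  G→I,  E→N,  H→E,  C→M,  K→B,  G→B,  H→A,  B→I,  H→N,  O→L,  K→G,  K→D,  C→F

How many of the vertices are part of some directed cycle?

9

A vertex is on a directed cycle iff it belongs to a strongly connected component of size ≥ 2 (or has a self-loop).
The vertices on cycles are {A, C, E, G, J, K, L, N, O} — 9 in total.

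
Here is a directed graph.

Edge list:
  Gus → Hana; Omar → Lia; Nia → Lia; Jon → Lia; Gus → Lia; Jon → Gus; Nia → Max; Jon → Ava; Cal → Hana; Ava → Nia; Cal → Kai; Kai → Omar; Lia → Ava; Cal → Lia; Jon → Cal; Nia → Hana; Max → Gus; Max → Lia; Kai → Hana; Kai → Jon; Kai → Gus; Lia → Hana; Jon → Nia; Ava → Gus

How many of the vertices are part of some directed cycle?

8

A vertex is on a directed cycle iff it belongs to a strongly connected component of size ≥ 2 (or has a self-loop).
The vertices on cycles are {Ava, Cal, Gus, Jon, Kai, Lia, Max, Nia} — 8 in total.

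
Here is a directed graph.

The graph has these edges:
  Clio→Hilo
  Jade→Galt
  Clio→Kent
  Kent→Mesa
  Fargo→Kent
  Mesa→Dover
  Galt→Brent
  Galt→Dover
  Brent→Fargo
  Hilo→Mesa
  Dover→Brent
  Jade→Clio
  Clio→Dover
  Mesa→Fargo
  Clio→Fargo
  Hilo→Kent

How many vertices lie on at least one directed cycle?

5

A vertex is on a directed cycle iff it belongs to a strongly connected component of size ≥ 2 (or has a self-loop).
The vertices on cycles are {Kent, Mesa, Brent, Dover, Fargo} — 5 in total.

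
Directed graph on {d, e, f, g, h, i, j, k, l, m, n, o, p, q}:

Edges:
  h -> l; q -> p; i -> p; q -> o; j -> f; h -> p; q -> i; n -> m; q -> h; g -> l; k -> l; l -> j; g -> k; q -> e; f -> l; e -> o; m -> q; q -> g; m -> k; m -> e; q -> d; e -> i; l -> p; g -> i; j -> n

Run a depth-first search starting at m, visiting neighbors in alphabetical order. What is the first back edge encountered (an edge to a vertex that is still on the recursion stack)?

f->l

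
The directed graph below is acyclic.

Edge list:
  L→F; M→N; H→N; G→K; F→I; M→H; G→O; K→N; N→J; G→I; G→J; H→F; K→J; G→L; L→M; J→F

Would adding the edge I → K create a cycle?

Yes

Adding I→K creates a cycle iff K can already reach I.
Path from K: K → J → F → I.
So K → … → I → K is a cycle.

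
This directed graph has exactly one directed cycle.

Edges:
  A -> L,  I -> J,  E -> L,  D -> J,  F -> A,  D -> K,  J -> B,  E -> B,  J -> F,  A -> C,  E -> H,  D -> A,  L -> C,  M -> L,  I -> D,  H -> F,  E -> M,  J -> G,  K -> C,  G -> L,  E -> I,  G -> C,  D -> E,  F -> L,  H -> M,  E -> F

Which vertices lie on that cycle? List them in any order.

D, E, I

DFS with gray/black marking from I:
I gray
  D gray
    A gray
      C gray
      C black
      L gray
        L→C: C black — skip
      L black
    A black
    K gray
      K→C: C black — skip
    K black
    J gray
      G gray
        G→C: C black — skip
        G→L: L black — skip
      G black
      F gray
        F→L: L black — skip
        F→A: A black — skip
      F black
      B gray
      B black
    J black
    E gray
      E→L: L black — skip
      H gray
        M gray
          M→L: L black — skip
        M black
        H→F: F black — skip
      H black
      E→F: F black — skip
      E→I: I is gray → back edge
Back edge closes the cycle I → D → E → I; its vertices are {D, E, I}.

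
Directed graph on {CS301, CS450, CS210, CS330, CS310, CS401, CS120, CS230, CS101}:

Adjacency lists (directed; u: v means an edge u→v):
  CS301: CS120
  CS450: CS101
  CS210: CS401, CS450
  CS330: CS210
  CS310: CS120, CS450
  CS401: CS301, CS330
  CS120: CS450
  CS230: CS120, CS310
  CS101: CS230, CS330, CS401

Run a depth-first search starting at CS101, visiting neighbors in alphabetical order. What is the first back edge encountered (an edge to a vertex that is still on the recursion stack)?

DFS from CS101 (visiting neighbors in alphabetical order); mark gray on enter, black on exit:
CS101 gray
  CS230 gray
    CS120 gray
      CS450 gray
        CS450→CS101: CS101 is gray → back edge
First back edge: CS450 → CS101.

CS450→CS101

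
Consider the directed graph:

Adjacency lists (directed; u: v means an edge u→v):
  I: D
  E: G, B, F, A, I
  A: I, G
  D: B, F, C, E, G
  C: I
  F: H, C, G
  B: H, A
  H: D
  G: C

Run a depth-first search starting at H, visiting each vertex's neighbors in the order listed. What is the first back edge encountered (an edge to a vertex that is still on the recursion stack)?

B→H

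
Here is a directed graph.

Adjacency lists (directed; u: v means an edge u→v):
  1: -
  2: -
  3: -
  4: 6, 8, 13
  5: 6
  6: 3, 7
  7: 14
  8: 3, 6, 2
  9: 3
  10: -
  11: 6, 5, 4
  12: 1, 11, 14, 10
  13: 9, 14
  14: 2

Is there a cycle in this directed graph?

No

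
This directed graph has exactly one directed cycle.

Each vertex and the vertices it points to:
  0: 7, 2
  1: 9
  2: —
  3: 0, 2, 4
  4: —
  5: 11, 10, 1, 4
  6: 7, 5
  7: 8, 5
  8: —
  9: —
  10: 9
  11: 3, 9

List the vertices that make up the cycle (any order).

0, 3, 5, 7, 11

DFS with gray/black marking from 5:
5 gray
  11 gray
    3 gray
      0 gray
        7 gray
          8 gray
          8 black
          7→5: 5 is gray → back edge
Back edge closes the cycle 5 → 11 → 3 → 0 → 7 → 5; its vertices are {0, 3, 5, 7, 11}.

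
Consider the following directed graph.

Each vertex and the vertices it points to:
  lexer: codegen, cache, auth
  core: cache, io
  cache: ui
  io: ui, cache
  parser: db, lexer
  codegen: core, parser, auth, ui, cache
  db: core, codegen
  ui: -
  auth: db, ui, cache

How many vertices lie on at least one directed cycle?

A vertex is on a directed cycle iff it belongs to a strongly connected component of size ≥ 2 (or has a self-loop).
The vertices on cycles are {db, auth, lexer, parser, codegen} — 5 in total.

5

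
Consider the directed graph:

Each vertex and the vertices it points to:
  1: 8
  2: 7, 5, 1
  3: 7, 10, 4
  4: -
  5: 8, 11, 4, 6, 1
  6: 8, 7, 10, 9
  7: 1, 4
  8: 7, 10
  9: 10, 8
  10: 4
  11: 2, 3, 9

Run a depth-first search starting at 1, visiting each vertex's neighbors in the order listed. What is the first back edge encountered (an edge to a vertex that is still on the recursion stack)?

DFS from 1 (visiting each vertex's neighbors in the order listed); mark gray on enter, black on exit:
1 gray
  8 gray
    7 gray
      7→1: 1 is gray → back edge
First back edge: 7 → 1.

7->1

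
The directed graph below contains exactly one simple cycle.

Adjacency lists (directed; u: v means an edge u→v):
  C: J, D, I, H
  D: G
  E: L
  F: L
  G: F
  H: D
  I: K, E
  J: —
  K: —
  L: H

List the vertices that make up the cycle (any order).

DFS with gray/black marking from D:
D gray
  G gray
    F gray
      L gray
        H gray
          H→D: D is gray → back edge
Back edge closes the cycle D → G → F → L → H → D; its vertices are {D, F, G, H, L}.

D, F, G, H, L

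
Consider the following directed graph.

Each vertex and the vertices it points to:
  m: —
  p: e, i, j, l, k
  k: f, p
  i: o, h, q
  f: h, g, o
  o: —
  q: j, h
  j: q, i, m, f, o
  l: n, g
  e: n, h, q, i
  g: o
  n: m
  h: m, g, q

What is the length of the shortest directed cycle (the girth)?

For each vertex v, BFS finds the shortest path from v back to v.
The shortest such closed walk is k → p → k, length 2.

2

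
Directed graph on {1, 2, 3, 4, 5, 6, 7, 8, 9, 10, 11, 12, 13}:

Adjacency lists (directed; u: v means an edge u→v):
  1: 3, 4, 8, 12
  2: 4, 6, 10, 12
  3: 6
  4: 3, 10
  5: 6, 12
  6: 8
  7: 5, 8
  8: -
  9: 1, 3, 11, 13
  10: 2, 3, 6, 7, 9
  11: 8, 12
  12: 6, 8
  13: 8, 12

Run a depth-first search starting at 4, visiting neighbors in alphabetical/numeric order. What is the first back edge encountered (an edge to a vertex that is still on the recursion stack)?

2→4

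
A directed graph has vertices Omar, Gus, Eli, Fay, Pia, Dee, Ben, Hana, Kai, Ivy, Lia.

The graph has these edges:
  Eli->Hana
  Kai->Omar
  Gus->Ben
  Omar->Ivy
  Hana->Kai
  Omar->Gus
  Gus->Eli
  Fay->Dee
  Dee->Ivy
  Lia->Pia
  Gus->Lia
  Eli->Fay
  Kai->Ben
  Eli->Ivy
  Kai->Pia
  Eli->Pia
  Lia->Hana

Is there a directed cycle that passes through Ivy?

Ivy lies on a cycle iff there is a path from Ivy back to itself.
Exploring from Ivy, it never reaches itself; equivalently, its strongly connected component is a singleton.

No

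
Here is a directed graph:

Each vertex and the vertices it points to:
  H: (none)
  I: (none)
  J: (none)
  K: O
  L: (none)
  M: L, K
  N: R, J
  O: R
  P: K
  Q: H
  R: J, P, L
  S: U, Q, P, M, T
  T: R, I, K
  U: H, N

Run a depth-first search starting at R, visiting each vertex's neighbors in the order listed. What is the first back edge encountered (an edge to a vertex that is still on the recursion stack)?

O→R

DFS from R (visiting each vertex's neighbors in the order listed); mark gray on enter, black on exit:
R gray
  J gray
  J black
  P gray
    K gray
      O gray
        O→R: R is gray → back edge
First back edge: O → R.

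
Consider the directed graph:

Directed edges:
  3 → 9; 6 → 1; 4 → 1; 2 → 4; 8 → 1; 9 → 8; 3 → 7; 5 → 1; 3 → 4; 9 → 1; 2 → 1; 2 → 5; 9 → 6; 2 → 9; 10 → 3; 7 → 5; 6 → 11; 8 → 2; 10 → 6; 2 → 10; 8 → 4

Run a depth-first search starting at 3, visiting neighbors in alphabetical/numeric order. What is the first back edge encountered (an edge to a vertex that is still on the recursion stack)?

DFS from 3 (visiting neighbors in alphabetical/numeric order); mark gray on enter, black on exit:
3 gray
  4 gray
    1 gray
    1 black
  4 black
  7 gray
    5 gray
      5→1: 1 black — skip
    5 black
  7 black
  9 gray
    9→1: 1 black — skip
    6 gray
      6→1: 1 black — skip
      11 gray
      11 black
    6 black
    8 gray
      8→1: 1 black — skip
      2 gray
        2→1: 1 black — skip
        2→4: 4 black — skip
        2→5: 5 black — skip
        2→9: 9 is gray → back edge
First back edge: 2 → 9.

2->9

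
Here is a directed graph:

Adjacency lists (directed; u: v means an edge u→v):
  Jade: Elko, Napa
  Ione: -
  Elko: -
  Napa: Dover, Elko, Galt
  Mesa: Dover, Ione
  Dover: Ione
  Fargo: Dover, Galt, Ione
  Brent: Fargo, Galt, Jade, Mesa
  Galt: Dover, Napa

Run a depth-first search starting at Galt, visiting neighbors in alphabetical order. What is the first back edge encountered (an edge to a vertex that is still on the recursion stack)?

DFS from Galt (visiting neighbors in alphabetical order); mark gray on enter, black on exit:
Galt gray
  Dover gray
    Ione gray
    Ione black
  Dover black
  Napa gray
    Napa→Dover: Dover black — skip
    Elko gray
    Elko black
    Napa→Galt: Galt is gray → back edge
First back edge: Napa → Galt.

Napa→Galt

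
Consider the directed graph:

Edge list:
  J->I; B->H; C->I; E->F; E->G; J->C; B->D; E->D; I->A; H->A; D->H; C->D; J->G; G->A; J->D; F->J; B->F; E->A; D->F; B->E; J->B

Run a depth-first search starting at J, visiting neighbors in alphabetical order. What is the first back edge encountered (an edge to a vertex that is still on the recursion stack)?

F->J

DFS from J (visiting neighbors in alphabetical order); mark gray on enter, black on exit:
J gray
  B gray
    D gray
      F gray
        F→J: J is gray → back edge
First back edge: F → J.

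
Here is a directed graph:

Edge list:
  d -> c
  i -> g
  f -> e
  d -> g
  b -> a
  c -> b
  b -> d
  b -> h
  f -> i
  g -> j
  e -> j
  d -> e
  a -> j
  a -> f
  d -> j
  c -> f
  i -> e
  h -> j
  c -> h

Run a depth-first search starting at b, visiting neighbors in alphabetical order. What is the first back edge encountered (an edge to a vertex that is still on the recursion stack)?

DFS from b (visiting neighbors in alphabetical order); mark gray on enter, black on exit:
b gray
  a gray
    f gray
      e gray
        j gray
        j black
      e black
      i gray
        i→e: e black — skip
        g gray
          g→j: j black — skip
        g black
      i black
    f black
    a→j: j black — skip
  a black
  d gray
    c gray
      c→b: b is gray → back edge
First back edge: c → b.

c->b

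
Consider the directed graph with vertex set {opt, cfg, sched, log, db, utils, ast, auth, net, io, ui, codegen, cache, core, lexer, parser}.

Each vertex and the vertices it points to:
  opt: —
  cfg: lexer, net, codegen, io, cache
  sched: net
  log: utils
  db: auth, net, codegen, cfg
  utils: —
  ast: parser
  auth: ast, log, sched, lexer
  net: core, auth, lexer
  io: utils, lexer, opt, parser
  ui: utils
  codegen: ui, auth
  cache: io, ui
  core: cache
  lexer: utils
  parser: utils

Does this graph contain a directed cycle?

Yes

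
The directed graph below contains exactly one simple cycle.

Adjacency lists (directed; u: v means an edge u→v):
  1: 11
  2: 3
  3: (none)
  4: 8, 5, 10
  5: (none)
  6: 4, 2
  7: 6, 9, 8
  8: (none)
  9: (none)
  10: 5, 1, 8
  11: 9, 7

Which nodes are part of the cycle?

1, 4, 6, 7, 10, 11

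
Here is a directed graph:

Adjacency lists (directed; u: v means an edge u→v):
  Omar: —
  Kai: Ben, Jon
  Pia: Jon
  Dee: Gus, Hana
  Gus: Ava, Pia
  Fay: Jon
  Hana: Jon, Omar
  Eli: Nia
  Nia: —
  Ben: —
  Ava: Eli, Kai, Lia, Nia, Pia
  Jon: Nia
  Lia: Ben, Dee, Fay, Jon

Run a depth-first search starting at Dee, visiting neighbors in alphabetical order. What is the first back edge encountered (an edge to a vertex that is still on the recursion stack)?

Lia->Dee

DFS from Dee (visiting neighbors in alphabetical order); mark gray on enter, black on exit:
Dee gray
  Gus gray
    Ava gray
      Eli gray
        Nia gray
        Nia black
      Eli black
      Kai gray
        Ben gray
        Ben black
        Jon gray
          Jon→Nia: Nia black — skip
        Jon black
      Kai black
      Lia gray
        Lia→Ben: Ben black — skip
        Lia→Dee: Dee is gray → back edge
First back edge: Lia → Dee.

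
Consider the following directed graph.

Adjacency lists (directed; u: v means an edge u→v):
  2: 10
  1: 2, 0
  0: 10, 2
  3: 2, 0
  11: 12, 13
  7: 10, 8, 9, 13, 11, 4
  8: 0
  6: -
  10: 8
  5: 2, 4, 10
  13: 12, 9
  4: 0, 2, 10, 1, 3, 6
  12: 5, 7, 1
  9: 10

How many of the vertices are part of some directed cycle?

A vertex is on a directed cycle iff it belongs to a strongly connected component of size ≥ 2 (or has a self-loop).
The vertices on cycles are {0, 2, 7, 8, 10, 11, 12, 13} — 8 in total.

8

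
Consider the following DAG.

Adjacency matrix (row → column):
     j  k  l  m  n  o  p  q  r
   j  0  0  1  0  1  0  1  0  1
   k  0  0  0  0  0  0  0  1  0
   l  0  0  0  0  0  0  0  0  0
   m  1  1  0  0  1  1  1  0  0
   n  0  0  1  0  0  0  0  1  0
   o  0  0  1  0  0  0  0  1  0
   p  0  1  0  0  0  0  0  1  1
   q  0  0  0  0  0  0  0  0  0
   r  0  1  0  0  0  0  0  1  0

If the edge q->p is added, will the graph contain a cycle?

Yes

Adding q→p creates a cycle iff p can already reach q.
Path from p: p → q.
So p → … → q → p is a cycle.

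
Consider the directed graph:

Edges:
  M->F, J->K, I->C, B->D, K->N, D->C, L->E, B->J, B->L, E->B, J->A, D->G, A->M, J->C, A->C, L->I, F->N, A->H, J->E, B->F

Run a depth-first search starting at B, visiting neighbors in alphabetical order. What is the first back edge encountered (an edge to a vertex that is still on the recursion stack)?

DFS from B (visiting neighbors in alphabetical order); mark gray on enter, black on exit:
B gray
  D gray
    C gray
    C black
    G gray
    G black
  D black
  F gray
    N gray
    N black
  F black
  J gray
    A gray
      A→C: C black — skip
      H gray
      H black
      M gray
        M→F: F black — skip
      M black
    A black
    J→C: C black — skip
    E gray
      E→B: B is gray → back edge
First back edge: E → B.

E→B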